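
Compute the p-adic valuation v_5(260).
v_5(260) = 1

v_5(n) is the largest exponent k such that 5^k divides n. Factor out: 260 = 5^1 · 52. (Sign doesn't affect v_p.) So v_5(260) = 1.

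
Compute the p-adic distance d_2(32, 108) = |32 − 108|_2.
d_2(32, 108) = 1/4

Step 1 — x − y = 32 − 108 = -76. Step 2 — v_2(-76) = 2 (factor: -76 = −(2^2 · 19); the sign does not affect v_p). Step 3 — |x − y|_2 = 2^{-2} = 1/4.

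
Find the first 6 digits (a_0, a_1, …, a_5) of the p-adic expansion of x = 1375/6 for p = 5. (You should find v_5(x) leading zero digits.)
(a_0, …, a_5) = (0, 0, 0, 1, 1, 4)

v_5(1375/6) = 3, so a_0 = ... = a_2 = 0. Factor out: x = 5^3 · u with u = 11/6 a unit in ℤ_5. Expand u iteratively via a_{v+i} = u_i mod 5, u_{i+1} = (u_i − a_{v+i})/5:
  u_0 = 11/6;  a_3 = 1;  u_1 = (u_0 − 1)/5 = 1/6
  u_1 = 1/6;  a_4 = 1;  u_2 = (u_1 − 1)/5 = -1/6
  u_2 = -1/6;  a_5 = 4;  u_3 = (u_2 − 4)/5 = -5/6
Digits: (0, 0, 0, 1, 1, 4).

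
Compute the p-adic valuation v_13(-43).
v_13(-43) = 0

v_13(n) is the largest exponent k such that 13^k divides n. Factor out: -43 = -13^0 · 43. (Sign doesn't affect v_p.) So v_13(-43) = 0.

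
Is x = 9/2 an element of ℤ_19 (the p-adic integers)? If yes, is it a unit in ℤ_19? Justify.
x ∈ ℤ_19^× (unit); v_19(x) = 0

ℤ_19 = {x ∈ ℚ_19 : v_19(x) ≥ 0} and ℤ_19^× = {x ∈ ℤ_19 : v_19(x) = 0}. Here v_19(9/2) = v_19(num) − v_19(den) = 0; compare against these criteria.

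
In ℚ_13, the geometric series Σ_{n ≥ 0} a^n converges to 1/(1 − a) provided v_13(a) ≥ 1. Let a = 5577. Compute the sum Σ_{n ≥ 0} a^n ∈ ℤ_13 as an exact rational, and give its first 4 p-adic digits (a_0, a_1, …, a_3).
Σ a^n = 1/(1 − a) = -1/5576;  first 4 digits = (1, 0, 7, 2)

v_13(a) = 2 ≥ 1, so the series converges in ℤ_13 to 1/(1 − a) = 1/(1 − 5577) = -1/5576. Expand this rational in ℤ_13: compute digits iteratively via d_i = x_i mod 13, x_{i+1} = (x_i − d_i)/13. The first 4 digits are (1, 0, 7, 2).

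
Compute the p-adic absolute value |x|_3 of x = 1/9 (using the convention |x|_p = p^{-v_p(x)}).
|1/9|_3 = 9

Step 1 — compute v_3(x) by factoring powers of 3 out of the numerator and denominator: v_3(1/9) = -2. Step 2 — apply |x|_p = p^{-v_p(x)} = 3^{2} = 9.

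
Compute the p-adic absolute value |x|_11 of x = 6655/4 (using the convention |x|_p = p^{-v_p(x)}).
|6655/4|_11 = 1/1331

Step 1 — compute v_11(x) by factoring powers of 11 out of the numerator and denominator: v_11(6655/4) = 3. Step 2 — apply |x|_p = p^{-v_p(x)} = 11^{-3} = 1/1331.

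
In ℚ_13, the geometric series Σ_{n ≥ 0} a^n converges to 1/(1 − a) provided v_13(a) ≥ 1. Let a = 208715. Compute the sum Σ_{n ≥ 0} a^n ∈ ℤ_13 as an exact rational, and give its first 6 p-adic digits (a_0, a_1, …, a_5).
Σ a^n = 1/(1 − a) = -1/208714;  first 6 digits = (1, 0, 0, 4, 7, 0)

v_13(a) = 3 ≥ 1, so the series converges in ℤ_13 to 1/(1 − a) = 1/(1 − 208715) = -1/208714. Expand this rational in ℤ_13: compute digits iteratively via d_i = x_i mod 13, x_{i+1} = (x_i − d_i)/13. The first 6 digits are (1, 0, 0, 4, 7, 0).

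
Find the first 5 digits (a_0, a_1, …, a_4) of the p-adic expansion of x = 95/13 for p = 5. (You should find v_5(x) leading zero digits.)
(a_0, …, a_4) = (0, 3, 2, 3, 2)

v_5(95/13) = 1, so a_0 = ... = a_0 = 0. Factor out: x = 5^1 · u with u = 19/13 a unit in ℤ_5. Expand u iteratively via a_{v+i} = u_i mod 5, u_{i+1} = (u_i − a_{v+i})/5:
  u_0 = 19/13;  a_1 = 3;  u_1 = (u_0 − 3)/5 = -4/13
  u_1 = -4/13;  a_2 = 2;  u_2 = (u_1 − 2)/5 = -6/13
  u_2 = -6/13;  a_3 = 3;  u_3 = (u_2 − 3)/5 = -9/13
  u_3 = -9/13;  a_4 = 2;  u_4 = (u_3 − 2)/5 = -7/13
Digits: (0, 3, 2, 3, 2).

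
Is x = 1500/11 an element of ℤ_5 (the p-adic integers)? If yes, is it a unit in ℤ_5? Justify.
x ∈ ℤ_5 but not a unit; v_5(x) = 3 > 0

ℤ_5 = {x ∈ ℚ_5 : v_5(x) ≥ 0} and ℤ_5^× = {x ∈ ℤ_5 : v_5(x) = 0}. Here v_5(1500/11) = v_5(num) − v_5(den) = 3; compare against these criteria.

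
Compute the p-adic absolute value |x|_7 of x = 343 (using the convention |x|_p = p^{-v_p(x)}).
|343|_7 = 1/343

Step 1 — compute v_7(x) by factoring powers of 7 out of the numerator and denominator: v_7(343) = 3. Step 2 — apply |x|_p = p^{-v_p(x)} = 7^{-3} = 1/343.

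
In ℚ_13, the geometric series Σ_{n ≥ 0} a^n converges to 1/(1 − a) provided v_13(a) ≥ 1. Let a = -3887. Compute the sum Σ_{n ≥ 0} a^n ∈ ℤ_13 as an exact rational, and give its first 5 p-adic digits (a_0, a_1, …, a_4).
Σ a^n = 1/(1 − a) = 1/3888;  first 5 digits = (1, 0, 3, 11, 8)

v_13(a) = 2 ≥ 1, so the series converges in ℤ_13 to 1/(1 − a) = 1/(1 − (-3887)) = 1/3888. Expand this rational in ℤ_13: compute digits iteratively via d_i = x_i mod 13, x_{i+1} = (x_i − d_i)/13. The first 5 digits are (1, 0, 3, 11, 8).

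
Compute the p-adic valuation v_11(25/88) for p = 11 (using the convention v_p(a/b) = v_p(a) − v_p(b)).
v_11(25/88) = -1

Factor powers of 11 from the numerator and denominator of the reduced fraction: 25 = 11^0 · 25 and 88 = 11^1 · 8. Apply v_p(a/b) = v_p(a) − v_p(b): v_11(25/88) = 0 − 1 = -1.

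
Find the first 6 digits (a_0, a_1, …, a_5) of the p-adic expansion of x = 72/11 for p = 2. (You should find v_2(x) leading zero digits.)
(a_0, …, a_5) = (0, 0, 0, 1, 1, 0)

v_2(72/11) = 3, so a_0 = ... = a_2 = 0. Factor out: x = 2^3 · u with u = 9/11 a unit in ℤ_2. Expand u iteratively via a_{v+i} = u_i mod 2, u_{i+1} = (u_i − a_{v+i})/2:
  u_0 = 9/11;  a_3 = 1;  u_1 = (u_0 − 1)/2 = -1/11
  u_1 = -1/11;  a_4 = 1;  u_2 = (u_1 − 1)/2 = -6/11
  u_2 = -6/11;  a_5 = 0;  u_3 = (u_2 − 0)/2 = -3/11
Digits: (0, 0, 0, 1, 1, 0).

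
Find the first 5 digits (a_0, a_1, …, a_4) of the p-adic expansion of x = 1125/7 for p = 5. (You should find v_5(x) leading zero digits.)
(a_0, …, a_4) = (0, 0, 0, 2, 2)

v_5(1125/7) = 3, so a_0 = ... = a_2 = 0. Factor out: x = 5^3 · u with u = 9/7 a unit in ℤ_5. Expand u iteratively via a_{v+i} = u_i mod 5, u_{i+1} = (u_i − a_{v+i})/5:
  u_0 = 9/7;  a_3 = 2;  u_1 = (u_0 − 2)/5 = -1/7
  u_1 = -1/7;  a_4 = 2;  u_2 = (u_1 − 2)/5 = -3/7
Digits: (0, 0, 0, 2, 2).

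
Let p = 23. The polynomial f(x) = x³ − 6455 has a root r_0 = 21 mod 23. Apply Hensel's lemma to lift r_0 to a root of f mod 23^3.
r_2 = 9750 (mod 12167)

Hensel: r_{i+1} = r_i − f(r_i)/f′(r_i) mod 23^{i+2}, where f′(x) = 3x². Iterate:
  r_0 = 21 (mod 23)
  r_1 = 228 (mod 529)
  r_2 = 9750 (mod 12167)
Final: r = 9750 with f(r) ≡ 0 mod 23^3.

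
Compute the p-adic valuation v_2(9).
v_2(9) = 0

v_2(n) is the largest exponent k such that 2^k divides n. Factor out: 9 = 2^0 · 9. (Sign doesn't affect v_p.) So v_2(9) = 0.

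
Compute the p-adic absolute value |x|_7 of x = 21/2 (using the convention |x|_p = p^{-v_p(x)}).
|21/2|_7 = 1/7

Step 1 — compute v_7(x) by factoring powers of 7 out of the numerator and denominator: v_7(21/2) = 1. Step 2 — apply |x|_p = p^{-v_p(x)} = 7^{-1} = 1/7.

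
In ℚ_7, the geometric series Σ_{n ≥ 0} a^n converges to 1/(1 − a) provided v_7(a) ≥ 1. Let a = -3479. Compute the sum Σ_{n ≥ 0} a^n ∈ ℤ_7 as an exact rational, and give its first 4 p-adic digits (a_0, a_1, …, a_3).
Σ a^n = 1/(1 − a) = 1/3480;  first 4 digits = (1, 0, 6, 3)

v_7(a) = 2 ≥ 1, so the series converges in ℤ_7 to 1/(1 − a) = 1/(1 − (-3479)) = 1/3480. Expand this rational in ℤ_7: compute digits iteratively via d_i = x_i mod 7, x_{i+1} = (x_i − d_i)/7. The first 4 digits are (1, 0, 6, 3).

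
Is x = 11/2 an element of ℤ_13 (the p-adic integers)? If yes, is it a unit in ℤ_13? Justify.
x ∈ ℤ_13^× (unit); v_13(x) = 0

ℤ_13 = {x ∈ ℚ_13 : v_13(x) ≥ 0} and ℤ_13^× = {x ∈ ℤ_13 : v_13(x) = 0}. Here v_13(11/2) = v_13(num) − v_13(den) = 0; compare against these criteria.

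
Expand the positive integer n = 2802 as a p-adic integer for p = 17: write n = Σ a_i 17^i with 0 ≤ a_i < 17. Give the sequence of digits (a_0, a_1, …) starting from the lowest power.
(a_0, a_1, …) = (14, 11, 9)

Repeated division by 17 gives the digits low-to-high: 2802 = 14 + 11·17^1 + 9·17^2. Digit sequence: (14, 11, 9).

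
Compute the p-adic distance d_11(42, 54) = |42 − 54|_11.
d_11(42, 54) = 1

Step 1 — x − y = 42 − 54 = -12. Step 2 — v_11(-12) = 0 (factor: -12 = −(11^0 · 12); the sign does not affect v_p). Step 3 — |x − y|_11 = 11^{0} = 1.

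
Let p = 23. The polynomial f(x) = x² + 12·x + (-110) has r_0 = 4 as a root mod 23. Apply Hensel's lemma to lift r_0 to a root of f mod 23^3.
r_2 = 1752 (mod 12167)

Hensel: r_{i+1} = r_i − f(r_i)·(f′(r_i))^{-1} mod 23^{i+2}, f′(x) = 2x + 12. Iterate:
  r_0 = 4 (mod 23)
  r_1 = 165 (mod 529)
  r_2 = 1752 (mod 12167)
Final: r = 1752 satisfies f(r) ≡ 0 mod 23^3.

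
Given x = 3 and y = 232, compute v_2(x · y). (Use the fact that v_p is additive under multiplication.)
v_2(696) = 3

v_p(x) = 0 (factor: 3 = 2^0 · 3); v_p(y) = 3 (factor: 232 = 2^3 · 29). Additivity: v_p(xy) = v_p(x) + v_p(y) = 0 + 3 = 3. (Direct check: xy = 696 = 2^3 · (87).)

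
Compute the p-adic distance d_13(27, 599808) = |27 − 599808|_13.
d_13(27, 599808) = 1/28561

Step 1 — x − y = 27 − 599808 = -599781. Step 2 — v_13(-599781) = 4 (factor: -599781 = −(13^4 · 21); the sign does not affect v_p). Step 3 — |x − y|_13 = 13^{-4} = 1/28561.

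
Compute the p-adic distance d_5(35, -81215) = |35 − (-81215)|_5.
d_5(35, -81215) = 1/3125

Step 1 — x − y = 35 − (-81215) = 81250. Step 2 — v_5(81250) = 5 (factor: 81250 = (5^5 · 26); the sign does not affect v_p). Step 3 — |x − y|_5 = 5^{-5} = 1/3125.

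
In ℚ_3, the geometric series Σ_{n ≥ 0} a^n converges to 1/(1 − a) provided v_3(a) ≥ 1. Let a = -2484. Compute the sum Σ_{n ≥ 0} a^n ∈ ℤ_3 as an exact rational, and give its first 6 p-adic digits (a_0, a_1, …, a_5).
Σ a^n = 1/(1 − a) = 1/2485;  first 6 digits = (1, 0, 0, 1, 2, 1)

v_3(a) = 3 ≥ 1, so the series converges in ℤ_3 to 1/(1 − a) = 1/(1 − (-2484)) = 1/2485. Expand this rational in ℤ_3: compute digits iteratively via d_i = x_i mod 3, x_{i+1} = (x_i − d_i)/3. The first 6 digits are (1, 0, 0, 1, 2, 1).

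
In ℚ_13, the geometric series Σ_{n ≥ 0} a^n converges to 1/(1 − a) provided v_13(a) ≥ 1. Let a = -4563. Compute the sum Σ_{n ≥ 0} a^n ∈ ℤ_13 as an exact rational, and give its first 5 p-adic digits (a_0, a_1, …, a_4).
Σ a^n = 1/(1 − a) = 1/4564;  first 5 digits = (1, 0, 12, 10, 0)

v_13(a) = 2 ≥ 1, so the series converges in ℤ_13 to 1/(1 − a) = 1/(1 − (-4563)) = 1/4564. Expand this rational in ℤ_13: compute digits iteratively via d_i = x_i mod 13, x_{i+1} = (x_i − d_i)/13. The first 5 digits are (1, 0, 12, 10, 0).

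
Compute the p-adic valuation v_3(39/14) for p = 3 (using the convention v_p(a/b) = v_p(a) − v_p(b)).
v_3(39/14) = 1

Factor powers of 3 from the numerator and denominator of the reduced fraction: 39 = 3^1 · 13 and 14 = 3^0 · 14. Apply v_p(a/b) = v_p(a) − v_p(b): v_3(39/14) = 1 − 0 = 1.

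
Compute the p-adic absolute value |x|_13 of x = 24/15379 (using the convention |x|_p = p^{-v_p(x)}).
|24/15379|_13 = 2197

Step 1 — compute v_13(x) by factoring powers of 13 out of the numerator and denominator: v_13(24/15379) = -3. Step 2 — apply |x|_p = p^{-v_p(x)} = 13^{3} = 2197.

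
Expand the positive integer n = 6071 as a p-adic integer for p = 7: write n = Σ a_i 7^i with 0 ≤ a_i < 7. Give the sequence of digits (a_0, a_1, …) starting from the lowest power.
(a_0, a_1, …) = (2, 6, 4, 3, 2)

Repeated division by 7 gives the digits low-to-high: 6071 = 2 + 6·7^1 + 4·7^2 + 3·7^3 + 2·7^4. Digit sequence: (2, 6, 4, 3, 2).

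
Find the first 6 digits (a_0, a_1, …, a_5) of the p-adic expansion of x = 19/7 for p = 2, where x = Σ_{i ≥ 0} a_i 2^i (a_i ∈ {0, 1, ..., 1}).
(a_0, …, a_5) = (1, 0, 1, 0, 1, 0)

v_2(19/7) = 0 (numerator and denominator both coprime to 2), so x ∈ ℤ_2^×. Compute digits iteratively via a_i = x_i mod 2, x_{i+1} = (x_i − a_i)/2, with x_0 = x:
  x_0 = 19/7;  a_0 = 1;  x_1 = (x_0 − 1)/2 = 6/7
  x_1 = 6/7;  a_1 = 0;  x_2 = (x_1 − 0)/2 = 3/7
  x_2 = 3/7;  a_2 = 1;  x_3 = (x_2 − 1)/2 = -2/7
  x_3 = -2/7;  a_3 = 0;  x_4 = (x_3 − 0)/2 = -1/7
  x_4 = -1/7;  a_4 = 1;  x_5 = (x_4 − 1)/2 = -4/7
  x_5 = -4/7;  a_5 = 0;  x_6 = (x_5 − 0)/2 = -2/7
Digits: (1, 0, 1, 0, 1, 0).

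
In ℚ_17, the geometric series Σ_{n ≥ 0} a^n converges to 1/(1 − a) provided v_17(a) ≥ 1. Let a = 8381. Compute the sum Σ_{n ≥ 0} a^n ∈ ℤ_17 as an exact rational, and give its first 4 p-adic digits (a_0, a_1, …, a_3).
Σ a^n = 1/(1 − a) = -1/8380;  first 4 digits = (1, 0, 12, 1)

v_17(a) = 2 ≥ 1, so the series converges in ℤ_17 to 1/(1 − a) = 1/(1 − 8381) = -1/8380. Expand this rational in ℤ_17: compute digits iteratively via d_i = x_i mod 17, x_{i+1} = (x_i − d_i)/17. The first 4 digits are (1, 0, 12, 1).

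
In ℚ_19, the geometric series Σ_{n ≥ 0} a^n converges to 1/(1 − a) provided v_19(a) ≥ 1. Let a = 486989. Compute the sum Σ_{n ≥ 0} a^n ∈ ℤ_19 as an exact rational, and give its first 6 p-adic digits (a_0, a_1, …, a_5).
Σ a^n = 1/(1 − a) = -1/486988;  first 6 digits = (1, 0, 0, 14, 3, 0)

v_19(a) = 3 ≥ 1, so the series converges in ℤ_19 to 1/(1 − a) = 1/(1 − 486989) = -1/486988. Expand this rational in ℤ_19: compute digits iteratively via d_i = x_i mod 19, x_{i+1} = (x_i − d_i)/19. The first 6 digits are (1, 0, 0, 14, 3, 0).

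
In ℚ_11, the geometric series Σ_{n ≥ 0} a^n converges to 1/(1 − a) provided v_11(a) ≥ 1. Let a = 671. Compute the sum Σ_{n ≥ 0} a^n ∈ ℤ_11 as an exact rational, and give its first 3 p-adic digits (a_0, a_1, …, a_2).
Σ a^n = 1/(1 − a) = -1/670;  first 3 digits = (1, 6, 8)

v_11(a) = 1 ≥ 1, so the series converges in ℤ_11 to 1/(1 − a) = 1/(1 − 671) = -1/670. Expand this rational in ℤ_11: compute digits iteratively via d_i = x_i mod 11, x_{i+1} = (x_i − d_i)/11. The first 3 digits are (1, 6, 8).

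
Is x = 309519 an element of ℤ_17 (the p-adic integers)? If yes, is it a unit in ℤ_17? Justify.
x ∈ ℤ_17 but not a unit; v_17(x) = 3 > 0

ℤ_17 = {x ∈ ℚ_17 : v_17(x) ≥ 0} and ℤ_17^× = {x ∈ ℤ_17 : v_17(x) = 0}. Here v_17(309519) = v_17(num) − v_17(den) = 3; compare against these criteria.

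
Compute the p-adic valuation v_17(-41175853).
v_17(-41175853) = 5

v_17(n) is the largest exponent k such that 17^k divides n. Factor out: -41175853 = -17^5 · 29. (Sign doesn't affect v_p.) So v_17(-41175853) = 5.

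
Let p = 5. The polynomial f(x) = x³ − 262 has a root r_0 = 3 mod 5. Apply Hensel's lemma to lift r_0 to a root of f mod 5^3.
r_2 = 8 (mod 125)

Hensel: r_{i+1} = r_i − f(r_i)/f′(r_i) mod 5^{i+2}, where f′(x) = 3x². Iterate:
  r_0 = 3 (mod 5)
  r_1 = 8 (mod 25)
  r_2 = 8 (mod 125)
Final: r = 8 with f(r) ≡ 0 mod 5^3.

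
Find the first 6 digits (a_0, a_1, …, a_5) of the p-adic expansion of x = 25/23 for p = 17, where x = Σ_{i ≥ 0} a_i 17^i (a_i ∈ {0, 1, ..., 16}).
(a_0, …, a_5) = (7, 10, 9, 12, 0, 14)

v_17(25/23) = 0 (numerator and denominator both coprime to 17), so x ∈ ℤ_17^×. Compute digits iteratively via a_i = x_i mod 17, x_{i+1} = (x_i − a_i)/17, with x_0 = x:
  x_0 = 25/23;  a_0 = 7;  x_1 = (x_0 − 7)/17 = -8/23
  x_1 = -8/23;  a_1 = 10;  x_2 = (x_1 − 10)/17 = -14/23
  x_2 = -14/23;  a_2 = 9;  x_3 = (x_2 − 9)/17 = -13/23
  x_3 = -13/23;  a_3 = 12;  x_4 = (x_3 − 12)/17 = -17/23
  x_4 = -17/23;  a_4 = 0;  x_5 = (x_4 − 0)/17 = -1/23
  x_5 = -1/23;  a_5 = 14;  x_6 = (x_5 − 14)/17 = -19/23
Digits: (7, 10, 9, 12, 0, 14).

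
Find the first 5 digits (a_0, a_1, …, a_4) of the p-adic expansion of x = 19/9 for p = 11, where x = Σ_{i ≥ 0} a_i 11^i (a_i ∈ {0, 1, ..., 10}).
(a_0, …, a_4) = (7, 2, 1, 6, 8)

v_11(19/9) = 0 (numerator and denominator both coprime to 11), so x ∈ ℤ_11^×. Compute digits iteratively via a_i = x_i mod 11, x_{i+1} = (x_i − a_i)/11, with x_0 = x:
  x_0 = 19/9;  a_0 = 7;  x_1 = (x_0 − 7)/11 = -4/9
  x_1 = -4/9;  a_1 = 2;  x_2 = (x_1 − 2)/11 = -2/9
  x_2 = -2/9;  a_2 = 1;  x_3 = (x_2 − 1)/11 = -1/9
  x_3 = -1/9;  a_3 = 6;  x_4 = (x_3 − 6)/11 = -5/9
  x_4 = -5/9;  a_4 = 8;  x_5 = (x_4 − 8)/11 = -7/9
Digits: (7, 2, 1, 6, 8).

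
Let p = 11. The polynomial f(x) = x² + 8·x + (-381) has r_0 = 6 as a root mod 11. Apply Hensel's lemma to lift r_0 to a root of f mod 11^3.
r_2 = 765 (mod 1331)

Hensel: r_{i+1} = r_i − f(r_i)·(f′(r_i))^{-1} mod 11^{i+2}, f′(x) = 2x + 8. Iterate:
  r_0 = 6 (mod 11)
  r_1 = 39 (mod 121)
  r_2 = 765 (mod 1331)
Final: r = 765 satisfies f(r) ≡ 0 mod 11^3.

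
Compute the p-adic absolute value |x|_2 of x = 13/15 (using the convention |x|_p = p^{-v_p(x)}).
|13/15|_2 = 1

Step 1 — compute v_2(x) by factoring powers of 2 out of the numerator and denominator: v_2(13/15) = 0. Step 2 — apply |x|_p = p^{-v_p(x)} = 2^{0} = 1.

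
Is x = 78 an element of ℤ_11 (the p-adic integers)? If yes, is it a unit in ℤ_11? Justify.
x ∈ ℤ_11^× (unit); v_11(x) = 0

ℤ_11 = {x ∈ ℚ_11 : v_11(x) ≥ 0} and ℤ_11^× = {x ∈ ℤ_11 : v_11(x) = 0}. Here v_11(78) = v_11(num) − v_11(den) = 0; compare against these criteria.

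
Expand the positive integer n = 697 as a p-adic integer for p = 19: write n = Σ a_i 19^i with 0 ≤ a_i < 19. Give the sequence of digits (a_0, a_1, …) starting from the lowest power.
(a_0, a_1, …) = (13, 17, 1)

Repeated division by 19 gives the digits low-to-high: 697 = 13 + 17·19^1 + 1·19^2. Digit sequence: (13, 17, 1).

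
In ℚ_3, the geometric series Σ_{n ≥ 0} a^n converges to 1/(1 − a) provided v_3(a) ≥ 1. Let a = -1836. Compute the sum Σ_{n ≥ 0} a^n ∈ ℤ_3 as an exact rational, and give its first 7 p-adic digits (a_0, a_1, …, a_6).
Σ a^n = 1/(1 − a) = 1/1837;  first 7 digits = (1, 0, 0, 1, 1, 1, 1)

v_3(a) = 3 ≥ 1, so the series converges in ℤ_3 to 1/(1 − a) = 1/(1 − (-1836)) = 1/1837. Expand this rational in ℤ_3: compute digits iteratively via d_i = x_i mod 3, x_{i+1} = (x_i − d_i)/3. The first 7 digits are (1, 0, 0, 1, 1, 1, 1).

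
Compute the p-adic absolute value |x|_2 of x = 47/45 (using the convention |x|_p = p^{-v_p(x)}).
|47/45|_2 = 1

Step 1 — compute v_2(x) by factoring powers of 2 out of the numerator and denominator: v_2(47/45) = 0. Step 2 — apply |x|_p = p^{-v_p(x)} = 2^{0} = 1.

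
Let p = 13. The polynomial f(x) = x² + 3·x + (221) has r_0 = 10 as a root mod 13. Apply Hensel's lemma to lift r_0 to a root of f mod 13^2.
r_1 = 127 (mod 169)

Hensel: r_{i+1} = r_i − f(r_i)·(f′(r_i))^{-1} mod 13^{i+2}, f′(x) = 2x + 3. Iterate:
  r_0 = 10 (mod 13)
  r_1 = 127 (mod 169)
Final: r = 127 satisfies f(r) ≡ 0 mod 13^2.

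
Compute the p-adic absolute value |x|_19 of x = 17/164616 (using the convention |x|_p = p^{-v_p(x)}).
|17/164616|_19 = 6859

Step 1 — compute v_19(x) by factoring powers of 19 out of the numerator and denominator: v_19(17/164616) = -3. Step 2 — apply |x|_p = p^{-v_p(x)} = 19^{3} = 6859.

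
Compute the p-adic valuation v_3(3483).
v_3(3483) = 4

v_3(n) is the largest exponent k such that 3^k divides n. Factor out: 3483 = 3^4 · 43. (Sign doesn't affect v_p.) So v_3(3483) = 4.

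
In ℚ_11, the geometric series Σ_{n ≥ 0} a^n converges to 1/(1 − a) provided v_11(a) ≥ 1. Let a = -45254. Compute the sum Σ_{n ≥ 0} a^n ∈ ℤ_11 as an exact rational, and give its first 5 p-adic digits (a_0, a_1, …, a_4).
Σ a^n = 1/(1 − a) = 1/45255;  first 5 digits = (1, 0, 0, 10, 7)

v_11(a) = 3 ≥ 1, so the series converges in ℤ_11 to 1/(1 − a) = 1/(1 − (-45254)) = 1/45255. Expand this rational in ℤ_11: compute digits iteratively via d_i = x_i mod 11, x_{i+1} = (x_i − d_i)/11. The first 5 digits are (1, 0, 0, 10, 7).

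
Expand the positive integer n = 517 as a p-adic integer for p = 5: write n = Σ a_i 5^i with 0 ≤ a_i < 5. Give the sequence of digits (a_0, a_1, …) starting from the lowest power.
(a_0, a_1, …) = (2, 3, 0, 4)

Repeated division by 5 gives the digits low-to-high: 517 = 2 + 3·5^1 + 4·5^3. Digit sequence: (2, 3, 0, 4).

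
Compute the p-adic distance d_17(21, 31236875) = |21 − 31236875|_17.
d_17(21, 31236875) = 1/1419857

Step 1 — x − y = 21 − 31236875 = -31236854. Step 2 — v_17(-31236854) = 5 (factor: -31236854 = −(17^5 · 22); the sign does not affect v_p). Step 3 — |x − y|_17 = 17^{-5} = 1/1419857.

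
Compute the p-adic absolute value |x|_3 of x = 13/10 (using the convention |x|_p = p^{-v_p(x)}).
|13/10|_3 = 1

Step 1 — compute v_3(x) by factoring powers of 3 out of the numerator and denominator: v_3(13/10) = 0. Step 2 — apply |x|_p = p^{-v_p(x)} = 3^{0} = 1.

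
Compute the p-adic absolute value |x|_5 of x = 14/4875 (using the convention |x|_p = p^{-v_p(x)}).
|14/4875|_5 = 125

Step 1 — compute v_5(x) by factoring powers of 5 out of the numerator and denominator: v_5(14/4875) = -3. Step 2 — apply |x|_p = p^{-v_p(x)} = 5^{3} = 125.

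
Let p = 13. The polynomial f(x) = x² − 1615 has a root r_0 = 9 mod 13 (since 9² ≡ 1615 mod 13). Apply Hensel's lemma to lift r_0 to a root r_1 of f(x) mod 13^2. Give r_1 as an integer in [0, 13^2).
r_1 = 113 (mod 169)

Hensel's recurrence: r_{i+1} = r_i − f(r_i)·(f′(r_i))^{-1} mod 13^{i+2}, with f′(x) = 2x. Iterate:
  r_0 = 9 (mod 13)
  r_1 = 113 (mod 169)
Final: r_1 = 113, and one checks f(r_1) ≡ 0 mod 13^2.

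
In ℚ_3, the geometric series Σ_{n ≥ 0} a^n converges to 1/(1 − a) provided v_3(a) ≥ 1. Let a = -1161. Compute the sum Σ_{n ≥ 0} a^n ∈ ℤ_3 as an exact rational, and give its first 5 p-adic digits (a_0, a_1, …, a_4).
Σ a^n = 1/(1 − a) = 1/1162;  first 5 digits = (1, 0, 0, 2, 0)

v_3(a) = 3 ≥ 1, so the series converges in ℤ_3 to 1/(1 − a) = 1/(1 − (-1161)) = 1/1162. Expand this rational in ℤ_3: compute digits iteratively via d_i = x_i mod 3, x_{i+1} = (x_i − d_i)/3. The first 5 digits are (1, 0, 0, 2, 0).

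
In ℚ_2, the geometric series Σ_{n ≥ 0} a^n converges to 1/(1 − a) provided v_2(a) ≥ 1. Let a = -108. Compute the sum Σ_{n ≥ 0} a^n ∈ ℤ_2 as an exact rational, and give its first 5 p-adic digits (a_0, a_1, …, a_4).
Σ a^n = 1/(1 − a) = 1/109;  first 5 digits = (1, 0, 1, 0, 0)

v_2(a) = 2 ≥ 1, so the series converges in ℤ_2 to 1/(1 − a) = 1/(1 − (-108)) = 1/109. Expand this rational in ℤ_2: compute digits iteratively via d_i = x_i mod 2, x_{i+1} = (x_i − d_i)/2. The first 5 digits are (1, 0, 1, 0, 0).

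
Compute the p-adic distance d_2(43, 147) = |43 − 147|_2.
d_2(43, 147) = 1/8

Step 1 — x − y = 43 − 147 = -104. Step 2 — v_2(-104) = 3 (factor: -104 = −(2^3 · 13); the sign does not affect v_p). Step 3 — |x − y|_2 = 2^{-3} = 1/8.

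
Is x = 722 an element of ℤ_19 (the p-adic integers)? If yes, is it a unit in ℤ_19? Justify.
x ∈ ℤ_19 but not a unit; v_19(x) = 2 > 0

ℤ_19 = {x ∈ ℚ_19 : v_19(x) ≥ 0} and ℤ_19^× = {x ∈ ℤ_19 : v_19(x) = 0}. Here v_19(722) = v_19(num) − v_19(den) = 2; compare against these criteria.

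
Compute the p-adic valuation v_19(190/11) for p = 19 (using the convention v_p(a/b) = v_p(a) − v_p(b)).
v_19(190/11) = 1

Factor powers of 19 from the numerator and denominator of the reduced fraction: 190 = 19^1 · 10 and 11 = 19^0 · 11. Apply v_p(a/b) = v_p(a) − v_p(b): v_19(190/11) = 1 − 0 = 1.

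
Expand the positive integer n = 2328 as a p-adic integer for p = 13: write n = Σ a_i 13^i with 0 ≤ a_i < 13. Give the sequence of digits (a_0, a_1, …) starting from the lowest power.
(a_0, a_1, …) = (1, 10, 0, 1)

Repeated division by 13 gives the digits low-to-high: 2328 = 1 + 10·13^1 + 1·13^3. Digit sequence: (1, 10, 0, 1).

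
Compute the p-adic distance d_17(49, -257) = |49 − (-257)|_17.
d_17(49, -257) = 1/17

Step 1 — x − y = 49 − (-257) = 306. Step 2 — v_17(306) = 1 (factor: 306 = (17^1 · 18); the sign does not affect v_p). Step 3 — |x − y|_17 = 17^{-1} = 1/17.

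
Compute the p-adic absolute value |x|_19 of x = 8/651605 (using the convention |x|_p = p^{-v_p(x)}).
|8/651605|_19 = 130321

Step 1 — compute v_19(x) by factoring powers of 19 out of the numerator and denominator: v_19(8/651605) = -4. Step 2 — apply |x|_p = p^{-v_p(x)} = 19^{4} = 130321.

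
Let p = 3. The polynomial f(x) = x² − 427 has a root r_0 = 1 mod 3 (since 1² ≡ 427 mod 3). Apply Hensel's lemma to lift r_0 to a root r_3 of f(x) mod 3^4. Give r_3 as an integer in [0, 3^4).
r_3 = 34 (mod 81)

Hensel's recurrence: r_{i+1} = r_i − f(r_i)·(f′(r_i))^{-1} mod 3^{i+2}, with f′(x) = 2x. Iterate:
  r_0 = 1 (mod 3)
  r_1 = 7 (mod 9)
  r_2 = 7 (mod 27)
  r_3 = 34 (mod 81)
Final: r_3 = 34, and one checks f(r_3) ≡ 0 mod 3^4.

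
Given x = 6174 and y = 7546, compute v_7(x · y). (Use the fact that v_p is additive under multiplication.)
v_7(46589004) = 6

v_p(x) = 3 (factor: 6174 = 7^3 · 18); v_p(y) = 3 (factor: 7546 = 7^3 · 22). Additivity: v_p(xy) = v_p(x) + v_p(y) = 3 + 3 = 6. (Direct check: xy = 46589004 = 7^6 · (396).)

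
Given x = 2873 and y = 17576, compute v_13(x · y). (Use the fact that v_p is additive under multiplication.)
v_13(50495848) = 5

v_p(x) = 2 (factor: 2873 = 13^2 · 17); v_p(y) = 3 (factor: 17576 = 13^3 · 8). Additivity: v_p(xy) = v_p(x) + v_p(y) = 2 + 3 = 5. (Direct check: xy = 50495848 = 13^5 · (136).)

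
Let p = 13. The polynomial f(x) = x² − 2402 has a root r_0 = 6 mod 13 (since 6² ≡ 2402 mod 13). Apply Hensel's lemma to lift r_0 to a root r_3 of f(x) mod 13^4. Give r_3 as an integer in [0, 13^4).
r_3 = 24004 (mod 28561)

Hensel's recurrence: r_{i+1} = r_i − f(r_i)·(f′(r_i))^{-1} mod 13^{i+2}, with f′(x) = 2x. Iterate:
  r_0 = 6 (mod 13)
  r_1 = 6 (mod 169)
  r_2 = 2034 (mod 2197)
  r_3 = 24004 (mod 28561)
Final: r_3 = 24004, and one checks f(r_3) ≡ 0 mod 13^4.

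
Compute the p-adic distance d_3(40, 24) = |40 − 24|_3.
d_3(40, 24) = 1

Step 1 — x − y = 40 − 24 = 16. Step 2 — v_3(16) = 0 (factor: 16 = (3^0 · 16); the sign does not affect v_p). Step 3 — |x − y|_3 = 3^{0} = 1.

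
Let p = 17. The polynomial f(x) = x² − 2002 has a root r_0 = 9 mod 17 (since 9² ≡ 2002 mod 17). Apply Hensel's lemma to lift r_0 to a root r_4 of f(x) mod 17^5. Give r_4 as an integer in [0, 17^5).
r_4 = 420691 (mod 1419857)

Hensel's recurrence: r_{i+1} = r_i − f(r_i)·(f′(r_i))^{-1} mod 17^{i+2}, with f′(x) = 2x. Iterate:
  r_0 = 9 (mod 17)
  r_1 = 196 (mod 289)
  r_2 = 3086 (mod 4913)
  r_3 = 3086 (mod 83521)
  r_4 = 420691 (mod 1419857)
Final: r_4 = 420691, and one checks f(r_4) ≡ 0 mod 17^5.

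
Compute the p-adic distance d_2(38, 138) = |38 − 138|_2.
d_2(38, 138) = 1/4

Step 1 — x − y = 38 − 138 = -100. Step 2 — v_2(-100) = 2 (factor: -100 = −(2^2 · 25); the sign does not affect v_p). Step 3 — |x − y|_2 = 2^{-2} = 1/4.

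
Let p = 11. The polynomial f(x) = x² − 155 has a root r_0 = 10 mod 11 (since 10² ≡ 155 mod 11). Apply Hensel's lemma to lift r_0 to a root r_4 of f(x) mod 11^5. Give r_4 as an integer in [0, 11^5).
r_4 = 23517 (mod 161051)

Hensel's recurrence: r_{i+1} = r_i − f(r_i)·(f′(r_i))^{-1} mod 11^{i+2}, with f′(x) = 2x. Iterate:
  r_0 = 10 (mod 11)
  r_1 = 43 (mod 121)
  r_2 = 890 (mod 1331)
  r_3 = 8876 (mod 14641)
  r_4 = 23517 (mod 161051)
Final: r_4 = 23517, and one checks f(r_4) ≡ 0 mod 11^5.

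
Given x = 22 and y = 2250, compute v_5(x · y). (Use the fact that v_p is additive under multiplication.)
v_5(49500) = 3

v_p(x) = 0 (factor: 22 = 5^0 · 22); v_p(y) = 3 (factor: 2250 = 5^3 · 18). Additivity: v_p(xy) = v_p(x) + v_p(y) = 0 + 3 = 3. (Direct check: xy = 49500 = 5^3 · (396).)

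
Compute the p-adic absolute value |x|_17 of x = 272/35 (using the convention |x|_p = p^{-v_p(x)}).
|272/35|_17 = 1/17

Step 1 — compute v_17(x) by factoring powers of 17 out of the numerator and denominator: v_17(272/35) = 1. Step 2 — apply |x|_p = p^{-v_p(x)} = 17^{-1} = 1/17.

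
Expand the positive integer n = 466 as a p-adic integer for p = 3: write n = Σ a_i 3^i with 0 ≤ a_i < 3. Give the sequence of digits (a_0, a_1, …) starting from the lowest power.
(a_0, a_1, …) = (1, 2, 0, 2, 2, 1)

Repeated division by 3 gives the digits low-to-high: 466 = 1 + 2·3^1 + 2·3^3 + 2·3^4 + 1·3^5. Digit sequence: (1, 2, 0, 2, 2, 1).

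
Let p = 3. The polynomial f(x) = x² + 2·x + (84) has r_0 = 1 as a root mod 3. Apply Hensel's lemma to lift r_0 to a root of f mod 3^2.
r_1 = 4 (mod 9)

Hensel: r_{i+1} = r_i − f(r_i)·(f′(r_i))^{-1} mod 3^{i+2}, f′(x) = 2x + 2. Iterate:
  r_0 = 1 (mod 3)
  r_1 = 4 (mod 9)
Final: r = 4 satisfies f(r) ≡ 0 mod 3^2.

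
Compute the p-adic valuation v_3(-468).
v_3(-468) = 2

v_3(n) is the largest exponent k such that 3^k divides n. Factor out: -468 = -3^2 · 52. (Sign doesn't affect v_p.) So v_3(-468) = 2.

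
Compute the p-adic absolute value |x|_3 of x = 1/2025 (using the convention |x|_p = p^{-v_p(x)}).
|1/2025|_3 = 81

Step 1 — compute v_3(x) by factoring powers of 3 out of the numerator and denominator: v_3(1/2025) = -4. Step 2 — apply |x|_p = p^{-v_p(x)} = 3^{4} = 81.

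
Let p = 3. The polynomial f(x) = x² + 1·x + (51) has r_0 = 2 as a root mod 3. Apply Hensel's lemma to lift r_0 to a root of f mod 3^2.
r_1 = 5 (mod 9)

Hensel: r_{i+1} = r_i − f(r_i)·(f′(r_i))^{-1} mod 3^{i+2}, f′(x) = 2x + 1. Iterate:
  r_0 = 2 (mod 3)
  r_1 = 5 (mod 9)
Final: r = 5 satisfies f(r) ≡ 0 mod 3^2.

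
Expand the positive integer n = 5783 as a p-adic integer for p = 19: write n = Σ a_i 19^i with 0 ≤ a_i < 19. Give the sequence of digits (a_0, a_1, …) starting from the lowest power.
(a_0, a_1, …) = (7, 0, 16)

Repeated division by 19 gives the digits low-to-high: 5783 = 7 + 16·19^2. Digit sequence: (7, 0, 16).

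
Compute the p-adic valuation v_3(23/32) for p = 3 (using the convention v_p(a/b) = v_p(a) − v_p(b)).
v_3(23/32) = 0

Factor powers of 3 from the numerator and denominator of the reduced fraction: 23 = 3^0 · 23 and 32 = 3^0 · 32. Apply v_p(a/b) = v_p(a) − v_p(b): v_3(23/32) = 0 − 0 = 0.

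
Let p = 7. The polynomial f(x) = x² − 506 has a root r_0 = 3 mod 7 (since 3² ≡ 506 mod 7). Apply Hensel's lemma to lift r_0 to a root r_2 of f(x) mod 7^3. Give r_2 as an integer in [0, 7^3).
r_2 = 192 (mod 343)

Hensel's recurrence: r_{i+1} = r_i − f(r_i)·(f′(r_i))^{-1} mod 7^{i+2}, with f′(x) = 2x. Iterate:
  r_0 = 3 (mod 7)
  r_1 = 45 (mod 49)
  r_2 = 192 (mod 343)
Final: r_2 = 192, and one checks f(r_2) ≡ 0 mod 7^3.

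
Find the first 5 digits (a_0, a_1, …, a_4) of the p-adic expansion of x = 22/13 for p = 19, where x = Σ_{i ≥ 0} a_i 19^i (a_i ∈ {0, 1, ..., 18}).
(a_0, …, a_4) = (9, 4, 10, 17, 2)

v_19(22/13) = 0 (numerator and denominator both coprime to 19), so x ∈ ℤ_19^×. Compute digits iteratively via a_i = x_i mod 19, x_{i+1} = (x_i − a_i)/19, with x_0 = x:
  x_0 = 22/13;  a_0 = 9;  x_1 = (x_0 − 9)/19 = -5/13
  x_1 = -5/13;  a_1 = 4;  x_2 = (x_1 − 4)/19 = -3/13
  x_2 = -3/13;  a_2 = 10;  x_3 = (x_2 − 10)/19 = -7/13
  x_3 = -7/13;  a_3 = 17;  x_4 = (x_3 − 17)/19 = -12/13
  x_4 = -12/13;  a_4 = 2;  x_5 = (x_4 − 2)/19 = -2/13
Digits: (9, 4, 10, 17, 2).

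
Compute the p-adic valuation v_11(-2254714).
v_11(-2254714) = 5

v_11(n) is the largest exponent k such that 11^k divides n. Factor out: -2254714 = -11^5 · 14. (Sign doesn't affect v_p.) So v_11(-2254714) = 5.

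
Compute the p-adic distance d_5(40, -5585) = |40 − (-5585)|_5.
d_5(40, -5585) = 1/625

Step 1 — x − y = 40 − (-5585) = 5625. Step 2 — v_5(5625) = 4 (factor: 5625 = (5^4 · 9); the sign does not affect v_p). Step 3 — |x − y|_5 = 5^{-4} = 1/625.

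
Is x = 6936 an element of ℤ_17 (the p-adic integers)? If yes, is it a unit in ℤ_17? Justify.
x ∈ ℤ_17 but not a unit; v_17(x) = 2 > 0

ℤ_17 = {x ∈ ℚ_17 : v_17(x) ≥ 0} and ℤ_17^× = {x ∈ ℤ_17 : v_17(x) = 0}. Here v_17(6936) = v_17(num) − v_17(den) = 2; compare against these criteria.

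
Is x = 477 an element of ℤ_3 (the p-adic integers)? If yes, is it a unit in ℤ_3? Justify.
x ∈ ℤ_3 but not a unit; v_3(x) = 2 > 0

ℤ_3 = {x ∈ ℚ_3 : v_3(x) ≥ 0} and ℤ_3^× = {x ∈ ℤ_3 : v_3(x) = 0}. Here v_3(477) = v_3(num) − v_3(den) = 2; compare against these criteria.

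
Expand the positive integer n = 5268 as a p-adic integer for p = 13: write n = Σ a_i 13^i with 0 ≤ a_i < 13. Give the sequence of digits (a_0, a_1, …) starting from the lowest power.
(a_0, a_1, …) = (3, 2, 5, 2)

Repeated division by 13 gives the digits low-to-high: 5268 = 3 + 2·13^1 + 5·13^2 + 2·13^3. Digit sequence: (3, 2, 5, 2).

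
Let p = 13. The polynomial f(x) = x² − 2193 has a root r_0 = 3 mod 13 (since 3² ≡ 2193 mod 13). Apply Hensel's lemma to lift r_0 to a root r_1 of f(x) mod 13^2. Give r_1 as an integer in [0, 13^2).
r_1 = 29 (mod 169)

Hensel's recurrence: r_{i+1} = r_i − f(r_i)·(f′(r_i))^{-1} mod 13^{i+2}, with f′(x) = 2x. Iterate:
  r_0 = 3 (mod 13)
  r_1 = 29 (mod 169)
Final: r_1 = 29, and one checks f(r_1) ≡ 0 mod 13^2.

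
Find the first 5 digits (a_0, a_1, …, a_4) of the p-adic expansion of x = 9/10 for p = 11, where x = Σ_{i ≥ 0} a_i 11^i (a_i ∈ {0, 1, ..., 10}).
(a_0, …, a_4) = (2, 1, 1, 1, 1)

v_11(9/10) = 0 (numerator and denominator both coprime to 11), so x ∈ ℤ_11^×. Compute digits iteratively via a_i = x_i mod 11, x_{i+1} = (x_i − a_i)/11, with x_0 = x:
  x_0 = 9/10;  a_0 = 2;  x_1 = (x_0 − 2)/11 = -1/10
  x_1 = -1/10;  a_1 = 1;  x_2 = (x_1 − 1)/11 = -1/10
  x_2 = -1/10;  a_2 = 1;  x_3 = (x_2 − 1)/11 = -1/10
  x_3 = -1/10;  a_3 = 1;  x_4 = (x_3 − 1)/11 = -1/10
  x_4 = -1/10;  a_4 = 1;  x_5 = (x_4 − 1)/11 = -1/10
Digits: (2, 1, 1, 1, 1).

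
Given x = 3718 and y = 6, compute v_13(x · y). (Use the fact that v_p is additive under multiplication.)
v_13(22308) = 2

v_p(x) = 2 (factor: 3718 = 13^2 · 22); v_p(y) = 0 (factor: 6 = 13^0 · 6). Additivity: v_p(xy) = v_p(x) + v_p(y) = 2 + 0 = 2. (Direct check: xy = 22308 = 13^2 · (132).)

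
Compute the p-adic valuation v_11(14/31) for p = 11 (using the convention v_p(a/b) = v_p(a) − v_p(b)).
v_11(14/31) = 0

Factor powers of 11 from the numerator and denominator of the reduced fraction: 14 = 11^0 · 14 and 31 = 11^0 · 31. Apply v_p(a/b) = v_p(a) − v_p(b): v_11(14/31) = 0 − 0 = 0.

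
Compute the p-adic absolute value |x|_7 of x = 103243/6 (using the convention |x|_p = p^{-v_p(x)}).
|103243/6|_7 = 1/2401

Step 1 — compute v_7(x) by factoring powers of 7 out of the numerator and denominator: v_7(103243/6) = 4. Step 2 — apply |x|_p = p^{-v_p(x)} = 7^{-4} = 1/2401.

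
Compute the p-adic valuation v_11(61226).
v_11(61226) = 3

v_11(n) is the largest exponent k such that 11^k divides n. Factor out: 61226 = 11^3 · 46. (Sign doesn't affect v_p.) So v_11(61226) = 3.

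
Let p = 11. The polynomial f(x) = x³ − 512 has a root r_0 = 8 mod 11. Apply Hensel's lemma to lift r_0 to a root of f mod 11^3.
r_2 = 8 (mod 1331)

Hensel: r_{i+1} = r_i − f(r_i)/f′(r_i) mod 11^{i+2}, where f′(x) = 3x². Iterate:
  r_0 = 8 (mod 11)
  r_1 = 8 (mod 121)
  r_2 = 8 (mod 1331)
Final: r = 8 with f(r) ≡ 0 mod 11^3.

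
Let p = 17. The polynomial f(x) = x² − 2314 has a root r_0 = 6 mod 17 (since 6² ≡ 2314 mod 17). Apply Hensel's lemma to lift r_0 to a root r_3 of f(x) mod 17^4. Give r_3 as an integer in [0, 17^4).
r_3 = 17584 (mod 83521)

Hensel's recurrence: r_{i+1} = r_i − f(r_i)·(f′(r_i))^{-1} mod 17^{i+2}, with f′(x) = 2x. Iterate:
  r_0 = 6 (mod 17)
  r_1 = 244 (mod 289)
  r_2 = 2845 (mod 4913)
  r_3 = 17584 (mod 83521)
Final: r_3 = 17584, and one checks f(r_3) ≡ 0 mod 17^4.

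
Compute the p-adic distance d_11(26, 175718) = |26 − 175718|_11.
d_11(26, 175718) = 1/14641

Step 1 — x − y = 26 − 175718 = -175692. Step 2 — v_11(-175692) = 4 (factor: -175692 = −(11^4 · 12); the sign does not affect v_p). Step 3 — |x − y|_11 = 11^{-4} = 1/14641.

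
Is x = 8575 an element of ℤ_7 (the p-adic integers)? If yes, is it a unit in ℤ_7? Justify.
x ∈ ℤ_7 but not a unit; v_7(x) = 3 > 0

ℤ_7 = {x ∈ ℚ_7 : v_7(x) ≥ 0} and ℤ_7^× = {x ∈ ℤ_7 : v_7(x) = 0}. Here v_7(8575) = v_7(num) − v_7(den) = 3; compare against these criteria.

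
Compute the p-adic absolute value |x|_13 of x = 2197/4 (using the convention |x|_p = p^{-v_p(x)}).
|2197/4|_13 = 1/2197

Step 1 — compute v_13(x) by factoring powers of 13 out of the numerator and denominator: v_13(2197/4) = 3. Step 2 — apply |x|_p = p^{-v_p(x)} = 13^{-3} = 1/2197.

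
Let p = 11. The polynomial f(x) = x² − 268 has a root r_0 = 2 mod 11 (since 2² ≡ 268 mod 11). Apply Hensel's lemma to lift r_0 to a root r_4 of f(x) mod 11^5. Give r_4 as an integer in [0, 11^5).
r_4 = 122762 (mod 161051)

Hensel's recurrence: r_{i+1} = r_i − f(r_i)·(f′(r_i))^{-1} mod 11^{i+2}, with f′(x) = 2x. Iterate:
  r_0 = 2 (mod 11)
  r_1 = 68 (mod 121)
  r_2 = 310 (mod 1331)
  r_3 = 5634 (mod 14641)
  r_4 = 122762 (mod 161051)
Final: r_4 = 122762, and one checks f(r_4) ≡ 0 mod 11^5.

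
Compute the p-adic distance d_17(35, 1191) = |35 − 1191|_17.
d_17(35, 1191) = 1/289

Step 1 — x − y = 35 − 1191 = -1156. Step 2 — v_17(-1156) = 2 (factor: -1156 = −(17^2 · 4); the sign does not affect v_p). Step 3 — |x − y|_17 = 17^{-2} = 1/289.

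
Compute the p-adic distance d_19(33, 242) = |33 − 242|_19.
d_19(33, 242) = 1/19

Step 1 — x − y = 33 − 242 = -209. Step 2 — v_19(-209) = 1 (factor: -209 = −(19^1 · 11); the sign does not affect v_p). Step 3 — |x − y|_19 = 19^{-1} = 1/19.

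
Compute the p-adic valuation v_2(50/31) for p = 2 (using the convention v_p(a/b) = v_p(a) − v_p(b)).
v_2(50/31) = 1

Factor powers of 2 from the numerator and denominator of the reduced fraction: 50 = 2^1 · 25 and 31 = 2^0 · 31. Apply v_p(a/b) = v_p(a) − v_p(b): v_2(50/31) = 1 − 0 = 1.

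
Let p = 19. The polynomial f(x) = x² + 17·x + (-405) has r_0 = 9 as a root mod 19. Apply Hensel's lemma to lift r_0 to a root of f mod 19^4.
r_3 = 34608 (mod 130321)

Hensel: r_{i+1} = r_i − f(r_i)·(f′(r_i))^{-1} mod 19^{i+2}, f′(x) = 2x + 17. Iterate:
  r_0 = 9 (mod 19)
  r_1 = 313 (mod 361)
  r_2 = 313 (mod 6859)
  r_3 = 34608 (mod 130321)
Final: r = 34608 satisfies f(r) ≡ 0 mod 19^4.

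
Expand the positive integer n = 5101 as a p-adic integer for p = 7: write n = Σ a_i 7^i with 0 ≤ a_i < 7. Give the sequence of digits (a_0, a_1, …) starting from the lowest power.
(a_0, a_1, …) = (5, 0, 6, 0, 2)

Repeated division by 7 gives the digits low-to-high: 5101 = 5 + 6·7^2 + 2·7^4. Digit sequence: (5, 0, 6, 0, 2).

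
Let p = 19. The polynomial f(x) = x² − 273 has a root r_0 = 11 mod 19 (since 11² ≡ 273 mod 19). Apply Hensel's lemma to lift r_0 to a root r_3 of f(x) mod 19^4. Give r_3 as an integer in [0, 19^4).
r_3 = 32672 (mod 130321)

Hensel's recurrence: r_{i+1} = r_i − f(r_i)·(f′(r_i))^{-1} mod 19^{i+2}, with f′(x) = 2x. Iterate:
  r_0 = 11 (mod 19)
  r_1 = 182 (mod 361)
  r_2 = 5236 (mod 6859)
  r_3 = 32672 (mod 130321)
Final: r_3 = 32672, and one checks f(r_3) ≡ 0 mod 19^4.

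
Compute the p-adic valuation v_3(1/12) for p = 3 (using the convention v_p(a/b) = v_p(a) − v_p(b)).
v_3(1/12) = -1

Factor powers of 3 from the numerator and denominator of the reduced fraction: 1 = 3^0 · 1 and 12 = 3^1 · 4. Apply v_p(a/b) = v_p(a) − v_p(b): v_3(1/12) = 0 − 1 = -1.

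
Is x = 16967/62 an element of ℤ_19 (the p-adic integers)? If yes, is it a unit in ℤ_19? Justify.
x ∈ ℤ_19 but not a unit; v_19(x) = 2 > 0

ℤ_19 = {x ∈ ℚ_19 : v_19(x) ≥ 0} and ℤ_19^× = {x ∈ ℤ_19 : v_19(x) = 0}. Here v_19(16967/62) = v_19(num) − v_19(den) = 2; compare against these criteria.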